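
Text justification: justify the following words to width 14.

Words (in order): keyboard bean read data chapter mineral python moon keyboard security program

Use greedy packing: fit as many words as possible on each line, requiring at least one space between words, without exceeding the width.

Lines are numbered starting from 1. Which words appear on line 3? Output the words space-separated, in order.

Answer: chapter

Derivation:
Line 1: ['keyboard', 'bean'] (min_width=13, slack=1)
Line 2: ['read', 'data'] (min_width=9, slack=5)
Line 3: ['chapter'] (min_width=7, slack=7)
Line 4: ['mineral', 'python'] (min_width=14, slack=0)
Line 5: ['moon', 'keyboard'] (min_width=13, slack=1)
Line 6: ['security'] (min_width=8, slack=6)
Line 7: ['program'] (min_width=7, slack=7)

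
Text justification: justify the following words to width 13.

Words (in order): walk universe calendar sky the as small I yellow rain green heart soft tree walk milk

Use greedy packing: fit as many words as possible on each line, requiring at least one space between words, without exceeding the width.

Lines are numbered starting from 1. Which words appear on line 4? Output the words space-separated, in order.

Line 1: ['walk', 'universe'] (min_width=13, slack=0)
Line 2: ['calendar', 'sky'] (min_width=12, slack=1)
Line 3: ['the', 'as', 'small'] (min_width=12, slack=1)
Line 4: ['I', 'yellow', 'rain'] (min_width=13, slack=0)
Line 5: ['green', 'heart'] (min_width=11, slack=2)
Line 6: ['soft', 'tree'] (min_width=9, slack=4)
Line 7: ['walk', 'milk'] (min_width=9, slack=4)

Answer: I yellow rain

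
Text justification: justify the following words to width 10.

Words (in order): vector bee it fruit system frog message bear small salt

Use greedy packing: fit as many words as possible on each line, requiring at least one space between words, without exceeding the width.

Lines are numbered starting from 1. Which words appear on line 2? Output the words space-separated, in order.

Answer: it fruit

Derivation:
Line 1: ['vector', 'bee'] (min_width=10, slack=0)
Line 2: ['it', 'fruit'] (min_width=8, slack=2)
Line 3: ['system'] (min_width=6, slack=4)
Line 4: ['frog'] (min_width=4, slack=6)
Line 5: ['message'] (min_width=7, slack=3)
Line 6: ['bear', 'small'] (min_width=10, slack=0)
Line 7: ['salt'] (min_width=4, slack=6)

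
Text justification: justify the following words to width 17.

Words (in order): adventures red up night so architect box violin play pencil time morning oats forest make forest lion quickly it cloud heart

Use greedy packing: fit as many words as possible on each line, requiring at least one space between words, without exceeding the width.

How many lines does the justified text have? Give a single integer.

Line 1: ['adventures', 'red', 'up'] (min_width=17, slack=0)
Line 2: ['night', 'so'] (min_width=8, slack=9)
Line 3: ['architect', 'box'] (min_width=13, slack=4)
Line 4: ['violin', 'play'] (min_width=11, slack=6)
Line 5: ['pencil', 'time'] (min_width=11, slack=6)
Line 6: ['morning', 'oats'] (min_width=12, slack=5)
Line 7: ['forest', 'make'] (min_width=11, slack=6)
Line 8: ['forest', 'lion'] (min_width=11, slack=6)
Line 9: ['quickly', 'it', 'cloud'] (min_width=16, slack=1)
Line 10: ['heart'] (min_width=5, slack=12)
Total lines: 10

Answer: 10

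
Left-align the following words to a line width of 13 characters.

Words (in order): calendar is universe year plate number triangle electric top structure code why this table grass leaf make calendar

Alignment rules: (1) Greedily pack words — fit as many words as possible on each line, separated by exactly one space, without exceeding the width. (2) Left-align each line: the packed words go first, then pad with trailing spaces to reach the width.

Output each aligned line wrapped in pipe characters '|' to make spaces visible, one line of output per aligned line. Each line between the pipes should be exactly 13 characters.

Answer: |calendar is  |
|universe year|
|plate number |
|triangle     |
|electric top |
|structure    |
|code why this|
|table grass  |
|leaf make    |
|calendar     |

Derivation:
Line 1: ['calendar', 'is'] (min_width=11, slack=2)
Line 2: ['universe', 'year'] (min_width=13, slack=0)
Line 3: ['plate', 'number'] (min_width=12, slack=1)
Line 4: ['triangle'] (min_width=8, slack=5)
Line 5: ['electric', 'top'] (min_width=12, slack=1)
Line 6: ['structure'] (min_width=9, slack=4)
Line 7: ['code', 'why', 'this'] (min_width=13, slack=0)
Line 8: ['table', 'grass'] (min_width=11, slack=2)
Line 9: ['leaf', 'make'] (min_width=9, slack=4)
Line 10: ['calendar'] (min_width=8, slack=5)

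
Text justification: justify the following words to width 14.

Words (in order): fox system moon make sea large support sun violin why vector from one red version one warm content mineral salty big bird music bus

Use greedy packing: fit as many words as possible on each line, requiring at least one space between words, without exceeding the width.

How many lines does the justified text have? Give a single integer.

Line 1: ['fox', 'system'] (min_width=10, slack=4)
Line 2: ['moon', 'make', 'sea'] (min_width=13, slack=1)
Line 3: ['large', 'support'] (min_width=13, slack=1)
Line 4: ['sun', 'violin', 'why'] (min_width=14, slack=0)
Line 5: ['vector', 'from'] (min_width=11, slack=3)
Line 6: ['one', 'red'] (min_width=7, slack=7)
Line 7: ['version', 'one'] (min_width=11, slack=3)
Line 8: ['warm', 'content'] (min_width=12, slack=2)
Line 9: ['mineral', 'salty'] (min_width=13, slack=1)
Line 10: ['big', 'bird', 'music'] (min_width=14, slack=0)
Line 11: ['bus'] (min_width=3, slack=11)
Total lines: 11

Answer: 11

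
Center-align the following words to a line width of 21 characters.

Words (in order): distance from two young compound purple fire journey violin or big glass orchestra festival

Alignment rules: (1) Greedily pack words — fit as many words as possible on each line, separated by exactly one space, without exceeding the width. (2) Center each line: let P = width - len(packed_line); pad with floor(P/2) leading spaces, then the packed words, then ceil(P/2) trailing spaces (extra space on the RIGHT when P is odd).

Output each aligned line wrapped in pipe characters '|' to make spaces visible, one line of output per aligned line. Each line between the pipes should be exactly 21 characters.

Answer: |  distance from two  |
|young compound purple|
| fire journey violin |
|    or big glass     |
| orchestra festival  |

Derivation:
Line 1: ['distance', 'from', 'two'] (min_width=17, slack=4)
Line 2: ['young', 'compound', 'purple'] (min_width=21, slack=0)
Line 3: ['fire', 'journey', 'violin'] (min_width=19, slack=2)
Line 4: ['or', 'big', 'glass'] (min_width=12, slack=9)
Line 5: ['orchestra', 'festival'] (min_width=18, slack=3)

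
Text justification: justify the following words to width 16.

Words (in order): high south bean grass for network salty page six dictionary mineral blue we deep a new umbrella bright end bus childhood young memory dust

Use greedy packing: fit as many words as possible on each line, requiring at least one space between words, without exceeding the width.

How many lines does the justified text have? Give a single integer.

Answer: 11

Derivation:
Line 1: ['high', 'south', 'bean'] (min_width=15, slack=1)
Line 2: ['grass', 'for'] (min_width=9, slack=7)
Line 3: ['network', 'salty'] (min_width=13, slack=3)
Line 4: ['page', 'six'] (min_width=8, slack=8)
Line 5: ['dictionary'] (min_width=10, slack=6)
Line 6: ['mineral', 'blue', 'we'] (min_width=15, slack=1)
Line 7: ['deep', 'a', 'new'] (min_width=10, slack=6)
Line 8: ['umbrella', 'bright'] (min_width=15, slack=1)
Line 9: ['end', 'bus'] (min_width=7, slack=9)
Line 10: ['childhood', 'young'] (min_width=15, slack=1)
Line 11: ['memory', 'dust'] (min_width=11, slack=5)
Total lines: 11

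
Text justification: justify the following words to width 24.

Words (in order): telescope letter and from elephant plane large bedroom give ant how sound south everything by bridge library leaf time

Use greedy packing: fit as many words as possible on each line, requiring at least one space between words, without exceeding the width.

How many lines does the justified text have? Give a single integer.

Answer: 6

Derivation:
Line 1: ['telescope', 'letter', 'and'] (min_width=20, slack=4)
Line 2: ['from', 'elephant', 'plane'] (min_width=19, slack=5)
Line 3: ['large', 'bedroom', 'give', 'ant'] (min_width=22, slack=2)
Line 4: ['how', 'sound', 'south'] (min_width=15, slack=9)
Line 5: ['everything', 'by', 'bridge'] (min_width=20, slack=4)
Line 6: ['library', 'leaf', 'time'] (min_width=17, slack=7)
Total lines: 6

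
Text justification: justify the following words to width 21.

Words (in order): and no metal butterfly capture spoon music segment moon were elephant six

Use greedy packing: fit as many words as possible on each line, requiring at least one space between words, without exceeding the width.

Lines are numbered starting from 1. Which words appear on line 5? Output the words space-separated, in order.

Answer: six

Derivation:
Line 1: ['and', 'no', 'metal'] (min_width=12, slack=9)
Line 2: ['butterfly', 'capture'] (min_width=17, slack=4)
Line 3: ['spoon', 'music', 'segment'] (min_width=19, slack=2)
Line 4: ['moon', 'were', 'elephant'] (min_width=18, slack=3)
Line 5: ['six'] (min_width=3, slack=18)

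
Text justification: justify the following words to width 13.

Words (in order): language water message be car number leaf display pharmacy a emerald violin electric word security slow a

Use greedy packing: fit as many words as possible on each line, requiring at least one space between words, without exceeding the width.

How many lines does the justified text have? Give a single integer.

Line 1: ['language'] (min_width=8, slack=5)
Line 2: ['water', 'message'] (min_width=13, slack=0)
Line 3: ['be', 'car', 'number'] (min_width=13, slack=0)
Line 4: ['leaf', 'display'] (min_width=12, slack=1)
Line 5: ['pharmacy', 'a'] (min_width=10, slack=3)
Line 6: ['emerald'] (min_width=7, slack=6)
Line 7: ['violin'] (min_width=6, slack=7)
Line 8: ['electric', 'word'] (min_width=13, slack=0)
Line 9: ['security', 'slow'] (min_width=13, slack=0)
Line 10: ['a'] (min_width=1, slack=12)
Total lines: 10

Answer: 10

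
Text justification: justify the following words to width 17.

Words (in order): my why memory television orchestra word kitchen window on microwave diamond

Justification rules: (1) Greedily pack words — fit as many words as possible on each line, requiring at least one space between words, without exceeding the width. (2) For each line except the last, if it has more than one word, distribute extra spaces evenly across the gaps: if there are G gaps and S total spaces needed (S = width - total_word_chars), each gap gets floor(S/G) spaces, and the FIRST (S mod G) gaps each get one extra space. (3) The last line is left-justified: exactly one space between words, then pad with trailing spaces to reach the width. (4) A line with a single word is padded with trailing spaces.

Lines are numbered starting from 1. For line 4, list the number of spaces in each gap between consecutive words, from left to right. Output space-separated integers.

Line 1: ['my', 'why', 'memory'] (min_width=13, slack=4)
Line 2: ['television'] (min_width=10, slack=7)
Line 3: ['orchestra', 'word'] (min_width=14, slack=3)
Line 4: ['kitchen', 'window', 'on'] (min_width=17, slack=0)
Line 5: ['microwave', 'diamond'] (min_width=17, slack=0)

Answer: 1 1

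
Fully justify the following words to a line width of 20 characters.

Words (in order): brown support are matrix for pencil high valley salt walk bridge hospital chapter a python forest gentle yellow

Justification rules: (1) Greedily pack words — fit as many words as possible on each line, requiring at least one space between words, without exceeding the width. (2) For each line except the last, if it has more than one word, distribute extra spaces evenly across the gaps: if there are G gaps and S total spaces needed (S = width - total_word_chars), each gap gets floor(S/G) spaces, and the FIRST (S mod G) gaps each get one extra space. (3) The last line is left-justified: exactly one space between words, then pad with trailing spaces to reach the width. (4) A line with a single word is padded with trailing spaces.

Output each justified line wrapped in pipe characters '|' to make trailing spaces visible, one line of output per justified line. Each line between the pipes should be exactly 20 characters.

Line 1: ['brown', 'support', 'are'] (min_width=17, slack=3)
Line 2: ['matrix', 'for', 'pencil'] (min_width=17, slack=3)
Line 3: ['high', 'valley', 'salt'] (min_width=16, slack=4)
Line 4: ['walk', 'bridge', 'hospital'] (min_width=20, slack=0)
Line 5: ['chapter', 'a', 'python'] (min_width=16, slack=4)
Line 6: ['forest', 'gentle', 'yellow'] (min_width=20, slack=0)

Answer: |brown   support  are|
|matrix   for  pencil|
|high   valley   salt|
|walk bridge hospital|
|chapter   a   python|
|forest gentle yellow|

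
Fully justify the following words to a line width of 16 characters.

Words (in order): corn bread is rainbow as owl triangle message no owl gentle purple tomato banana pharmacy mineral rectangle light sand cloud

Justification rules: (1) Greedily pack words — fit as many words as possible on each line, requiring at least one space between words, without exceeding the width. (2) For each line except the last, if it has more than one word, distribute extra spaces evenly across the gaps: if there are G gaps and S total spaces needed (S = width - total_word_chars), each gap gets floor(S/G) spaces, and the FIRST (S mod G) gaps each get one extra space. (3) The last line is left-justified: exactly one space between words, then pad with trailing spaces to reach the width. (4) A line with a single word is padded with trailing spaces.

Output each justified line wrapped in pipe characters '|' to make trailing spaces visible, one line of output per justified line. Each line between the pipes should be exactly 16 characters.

Answer: |corn   bread  is|
|rainbow  as  owl|
|triangle message|
|no   owl  gentle|
|purple    tomato|
|banana  pharmacy|
|mineral         |
|rectangle  light|
|sand cloud      |

Derivation:
Line 1: ['corn', 'bread', 'is'] (min_width=13, slack=3)
Line 2: ['rainbow', 'as', 'owl'] (min_width=14, slack=2)
Line 3: ['triangle', 'message'] (min_width=16, slack=0)
Line 4: ['no', 'owl', 'gentle'] (min_width=13, slack=3)
Line 5: ['purple', 'tomato'] (min_width=13, slack=3)
Line 6: ['banana', 'pharmacy'] (min_width=15, slack=1)
Line 7: ['mineral'] (min_width=7, slack=9)
Line 8: ['rectangle', 'light'] (min_width=15, slack=1)
Line 9: ['sand', 'cloud'] (min_width=10, slack=6)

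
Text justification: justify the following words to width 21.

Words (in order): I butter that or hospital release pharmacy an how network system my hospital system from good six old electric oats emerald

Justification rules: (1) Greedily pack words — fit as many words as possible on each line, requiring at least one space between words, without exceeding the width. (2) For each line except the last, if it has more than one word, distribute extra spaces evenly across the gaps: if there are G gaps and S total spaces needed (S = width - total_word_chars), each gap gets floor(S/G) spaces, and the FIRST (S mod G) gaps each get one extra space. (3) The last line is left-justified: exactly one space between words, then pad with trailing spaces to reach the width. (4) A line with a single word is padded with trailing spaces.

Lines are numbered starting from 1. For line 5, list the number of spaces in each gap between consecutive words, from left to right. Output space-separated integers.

Line 1: ['I', 'butter', 'that', 'or'] (min_width=16, slack=5)
Line 2: ['hospital', 'release'] (min_width=16, slack=5)
Line 3: ['pharmacy', 'an', 'how'] (min_width=15, slack=6)
Line 4: ['network', 'system', 'my'] (min_width=17, slack=4)
Line 5: ['hospital', 'system', 'from'] (min_width=20, slack=1)
Line 6: ['good', 'six', 'old', 'electric'] (min_width=21, slack=0)
Line 7: ['oats', 'emerald'] (min_width=12, slack=9)

Answer: 2 1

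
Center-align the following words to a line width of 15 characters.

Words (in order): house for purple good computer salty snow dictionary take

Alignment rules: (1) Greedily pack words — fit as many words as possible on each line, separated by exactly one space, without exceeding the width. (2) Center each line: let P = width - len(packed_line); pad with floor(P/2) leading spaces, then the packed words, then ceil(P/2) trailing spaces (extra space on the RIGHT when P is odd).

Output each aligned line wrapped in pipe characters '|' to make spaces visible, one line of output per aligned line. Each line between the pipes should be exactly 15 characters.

Answer: |   house for   |
|  purple good  |
|computer salty |
|snow dictionary|
|     take      |

Derivation:
Line 1: ['house', 'for'] (min_width=9, slack=6)
Line 2: ['purple', 'good'] (min_width=11, slack=4)
Line 3: ['computer', 'salty'] (min_width=14, slack=1)
Line 4: ['snow', 'dictionary'] (min_width=15, slack=0)
Line 5: ['take'] (min_width=4, slack=11)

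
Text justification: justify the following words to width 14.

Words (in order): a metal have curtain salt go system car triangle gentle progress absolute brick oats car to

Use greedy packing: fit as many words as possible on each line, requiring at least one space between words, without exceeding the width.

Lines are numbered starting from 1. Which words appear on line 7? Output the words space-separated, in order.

Line 1: ['a', 'metal', 'have'] (min_width=12, slack=2)
Line 2: ['curtain', 'salt'] (min_width=12, slack=2)
Line 3: ['go', 'system', 'car'] (min_width=13, slack=1)
Line 4: ['triangle'] (min_width=8, slack=6)
Line 5: ['gentle'] (min_width=6, slack=8)
Line 6: ['progress'] (min_width=8, slack=6)
Line 7: ['absolute', 'brick'] (min_width=14, slack=0)
Line 8: ['oats', 'car', 'to'] (min_width=11, slack=3)

Answer: absolute brick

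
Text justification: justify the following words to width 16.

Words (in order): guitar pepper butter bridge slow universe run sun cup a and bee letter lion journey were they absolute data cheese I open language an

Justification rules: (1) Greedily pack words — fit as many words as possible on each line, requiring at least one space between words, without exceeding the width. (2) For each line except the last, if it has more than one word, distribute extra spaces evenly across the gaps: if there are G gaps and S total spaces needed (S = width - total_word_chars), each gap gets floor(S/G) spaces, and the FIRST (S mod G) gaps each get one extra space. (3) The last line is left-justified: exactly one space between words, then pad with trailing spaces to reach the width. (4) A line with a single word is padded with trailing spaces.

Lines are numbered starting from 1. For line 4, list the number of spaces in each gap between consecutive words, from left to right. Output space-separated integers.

Line 1: ['guitar', 'pepper'] (min_width=13, slack=3)
Line 2: ['butter', 'bridge'] (min_width=13, slack=3)
Line 3: ['slow', 'universe'] (min_width=13, slack=3)
Line 4: ['run', 'sun', 'cup', 'a'] (min_width=13, slack=3)
Line 5: ['and', 'bee', 'letter'] (min_width=14, slack=2)
Line 6: ['lion', 'journey'] (min_width=12, slack=4)
Line 7: ['were', 'they'] (min_width=9, slack=7)
Line 8: ['absolute', 'data'] (min_width=13, slack=3)
Line 9: ['cheese', 'I', 'open'] (min_width=13, slack=3)
Line 10: ['language', 'an'] (min_width=11, slack=5)

Answer: 2 2 2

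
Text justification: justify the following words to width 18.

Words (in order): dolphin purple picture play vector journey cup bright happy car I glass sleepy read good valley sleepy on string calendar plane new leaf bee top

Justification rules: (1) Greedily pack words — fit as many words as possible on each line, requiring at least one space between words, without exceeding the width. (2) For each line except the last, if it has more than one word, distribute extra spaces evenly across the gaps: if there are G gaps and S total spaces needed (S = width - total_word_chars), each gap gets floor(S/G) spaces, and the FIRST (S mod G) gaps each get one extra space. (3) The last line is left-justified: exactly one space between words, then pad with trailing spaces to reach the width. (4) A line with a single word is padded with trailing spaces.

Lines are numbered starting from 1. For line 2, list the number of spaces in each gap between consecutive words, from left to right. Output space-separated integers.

Answer: 7

Derivation:
Line 1: ['dolphin', 'purple'] (min_width=14, slack=4)
Line 2: ['picture', 'play'] (min_width=12, slack=6)
Line 3: ['vector', 'journey', 'cup'] (min_width=18, slack=0)
Line 4: ['bright', 'happy', 'car', 'I'] (min_width=18, slack=0)
Line 5: ['glass', 'sleepy', 'read'] (min_width=17, slack=1)
Line 6: ['good', 'valley', 'sleepy'] (min_width=18, slack=0)
Line 7: ['on', 'string', 'calendar'] (min_width=18, slack=0)
Line 8: ['plane', 'new', 'leaf', 'bee'] (min_width=18, slack=0)
Line 9: ['top'] (min_width=3, slack=15)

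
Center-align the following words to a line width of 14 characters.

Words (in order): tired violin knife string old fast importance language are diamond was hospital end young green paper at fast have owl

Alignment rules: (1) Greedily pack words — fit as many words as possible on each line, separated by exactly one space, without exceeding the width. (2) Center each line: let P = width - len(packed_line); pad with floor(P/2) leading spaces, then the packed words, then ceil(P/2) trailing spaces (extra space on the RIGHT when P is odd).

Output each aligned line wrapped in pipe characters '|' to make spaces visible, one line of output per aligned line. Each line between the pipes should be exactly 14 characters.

Line 1: ['tired', 'violin'] (min_width=12, slack=2)
Line 2: ['knife', 'string'] (min_width=12, slack=2)
Line 3: ['old', 'fast'] (min_width=8, slack=6)
Line 4: ['importance'] (min_width=10, slack=4)
Line 5: ['language', 'are'] (min_width=12, slack=2)
Line 6: ['diamond', 'was'] (min_width=11, slack=3)
Line 7: ['hospital', 'end'] (min_width=12, slack=2)
Line 8: ['young', 'green'] (min_width=11, slack=3)
Line 9: ['paper', 'at', 'fast'] (min_width=13, slack=1)
Line 10: ['have', 'owl'] (min_width=8, slack=6)

Answer: | tired violin |
| knife string |
|   old fast   |
|  importance  |
| language are |
| diamond was  |
| hospital end |
| young green  |
|paper at fast |
|   have owl   |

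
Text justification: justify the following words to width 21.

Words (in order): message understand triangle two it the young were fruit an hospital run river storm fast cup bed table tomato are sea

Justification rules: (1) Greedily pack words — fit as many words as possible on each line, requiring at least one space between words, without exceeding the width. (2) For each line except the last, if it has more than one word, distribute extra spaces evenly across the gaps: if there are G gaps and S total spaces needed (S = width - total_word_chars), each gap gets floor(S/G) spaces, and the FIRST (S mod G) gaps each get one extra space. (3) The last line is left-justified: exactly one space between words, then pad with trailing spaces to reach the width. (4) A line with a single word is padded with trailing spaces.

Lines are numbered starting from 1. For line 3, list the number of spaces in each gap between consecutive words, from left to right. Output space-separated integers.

Answer: 2 2 1

Derivation:
Line 1: ['message', 'understand'] (min_width=18, slack=3)
Line 2: ['triangle', 'two', 'it', 'the'] (min_width=19, slack=2)
Line 3: ['young', 'were', 'fruit', 'an'] (min_width=19, slack=2)
Line 4: ['hospital', 'run', 'river'] (min_width=18, slack=3)
Line 5: ['storm', 'fast', 'cup', 'bed'] (min_width=18, slack=3)
Line 6: ['table', 'tomato', 'are', 'sea'] (min_width=20, slack=1)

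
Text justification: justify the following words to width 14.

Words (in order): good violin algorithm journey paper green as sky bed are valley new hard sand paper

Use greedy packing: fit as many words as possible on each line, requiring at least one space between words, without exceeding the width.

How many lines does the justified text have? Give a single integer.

Answer: 7

Derivation:
Line 1: ['good', 'violin'] (min_width=11, slack=3)
Line 2: ['algorithm'] (min_width=9, slack=5)
Line 3: ['journey', 'paper'] (min_width=13, slack=1)
Line 4: ['green', 'as', 'sky'] (min_width=12, slack=2)
Line 5: ['bed', 'are', 'valley'] (min_width=14, slack=0)
Line 6: ['new', 'hard', 'sand'] (min_width=13, slack=1)
Line 7: ['paper'] (min_width=5, slack=9)
Total lines: 7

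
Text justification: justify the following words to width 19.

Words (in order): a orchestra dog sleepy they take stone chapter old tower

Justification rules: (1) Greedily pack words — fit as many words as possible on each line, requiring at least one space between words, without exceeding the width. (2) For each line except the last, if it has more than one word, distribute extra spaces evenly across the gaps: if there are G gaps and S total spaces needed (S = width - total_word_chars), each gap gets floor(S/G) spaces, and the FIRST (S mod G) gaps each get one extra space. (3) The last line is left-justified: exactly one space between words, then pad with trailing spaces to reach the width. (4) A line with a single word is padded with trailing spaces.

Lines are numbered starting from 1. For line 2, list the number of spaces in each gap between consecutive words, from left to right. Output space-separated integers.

Answer: 3 2

Derivation:
Line 1: ['a', 'orchestra', 'dog'] (min_width=15, slack=4)
Line 2: ['sleepy', 'they', 'take'] (min_width=16, slack=3)
Line 3: ['stone', 'chapter', 'old'] (min_width=17, slack=2)
Line 4: ['tower'] (min_width=5, slack=14)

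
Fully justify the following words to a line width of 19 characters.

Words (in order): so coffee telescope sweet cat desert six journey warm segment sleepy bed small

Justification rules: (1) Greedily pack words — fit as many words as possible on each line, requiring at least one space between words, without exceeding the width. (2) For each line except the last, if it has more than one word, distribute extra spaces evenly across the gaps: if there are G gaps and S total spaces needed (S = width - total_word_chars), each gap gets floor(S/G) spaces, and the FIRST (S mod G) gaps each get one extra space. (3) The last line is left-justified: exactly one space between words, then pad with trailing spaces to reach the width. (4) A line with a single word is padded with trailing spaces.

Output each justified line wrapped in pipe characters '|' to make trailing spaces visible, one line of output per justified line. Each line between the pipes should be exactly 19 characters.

Answer: |so coffee telescope|
|sweet   cat  desert|
|six   journey  warm|
|segment  sleepy bed|
|small              |

Derivation:
Line 1: ['so', 'coffee', 'telescope'] (min_width=19, slack=0)
Line 2: ['sweet', 'cat', 'desert'] (min_width=16, slack=3)
Line 3: ['six', 'journey', 'warm'] (min_width=16, slack=3)
Line 4: ['segment', 'sleepy', 'bed'] (min_width=18, slack=1)
Line 5: ['small'] (min_width=5, slack=14)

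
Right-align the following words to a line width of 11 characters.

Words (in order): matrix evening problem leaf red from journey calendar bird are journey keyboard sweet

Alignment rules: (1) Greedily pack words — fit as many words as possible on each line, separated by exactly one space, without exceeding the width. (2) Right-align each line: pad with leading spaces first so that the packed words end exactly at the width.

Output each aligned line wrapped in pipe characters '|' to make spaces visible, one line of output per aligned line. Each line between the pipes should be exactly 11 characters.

Answer: |     matrix|
|    evening|
|    problem|
|   leaf red|
|       from|
|    journey|
|   calendar|
|   bird are|
|    journey|
|   keyboard|
|      sweet|

Derivation:
Line 1: ['matrix'] (min_width=6, slack=5)
Line 2: ['evening'] (min_width=7, slack=4)
Line 3: ['problem'] (min_width=7, slack=4)
Line 4: ['leaf', 'red'] (min_width=8, slack=3)
Line 5: ['from'] (min_width=4, slack=7)
Line 6: ['journey'] (min_width=7, slack=4)
Line 7: ['calendar'] (min_width=8, slack=3)
Line 8: ['bird', 'are'] (min_width=8, slack=3)
Line 9: ['journey'] (min_width=7, slack=4)
Line 10: ['keyboard'] (min_width=8, slack=3)
Line 11: ['sweet'] (min_width=5, slack=6)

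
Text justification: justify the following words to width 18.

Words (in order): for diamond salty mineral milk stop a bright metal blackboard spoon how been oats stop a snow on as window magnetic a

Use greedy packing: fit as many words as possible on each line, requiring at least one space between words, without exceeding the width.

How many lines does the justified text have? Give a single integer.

Answer: 7

Derivation:
Line 1: ['for', 'diamond', 'salty'] (min_width=17, slack=1)
Line 2: ['mineral', 'milk', 'stop'] (min_width=17, slack=1)
Line 3: ['a', 'bright', 'metal'] (min_width=14, slack=4)
Line 4: ['blackboard', 'spoon'] (min_width=16, slack=2)
Line 5: ['how', 'been', 'oats', 'stop'] (min_width=18, slack=0)
Line 6: ['a', 'snow', 'on', 'as'] (min_width=12, slack=6)
Line 7: ['window', 'magnetic', 'a'] (min_width=17, slack=1)
Total lines: 7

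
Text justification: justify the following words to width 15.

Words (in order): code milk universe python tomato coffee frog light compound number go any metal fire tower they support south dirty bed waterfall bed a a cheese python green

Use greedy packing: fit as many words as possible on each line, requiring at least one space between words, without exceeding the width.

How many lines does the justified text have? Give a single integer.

Line 1: ['code', 'milk'] (min_width=9, slack=6)
Line 2: ['universe', 'python'] (min_width=15, slack=0)
Line 3: ['tomato', 'coffee'] (min_width=13, slack=2)
Line 4: ['frog', 'light'] (min_width=10, slack=5)
Line 5: ['compound', 'number'] (min_width=15, slack=0)
Line 6: ['go', 'any', 'metal'] (min_width=12, slack=3)
Line 7: ['fire', 'tower', 'they'] (min_width=15, slack=0)
Line 8: ['support', 'south'] (min_width=13, slack=2)
Line 9: ['dirty', 'bed'] (min_width=9, slack=6)
Line 10: ['waterfall', 'bed', 'a'] (min_width=15, slack=0)
Line 11: ['a', 'cheese', 'python'] (min_width=15, slack=0)
Line 12: ['green'] (min_width=5, slack=10)
Total lines: 12

Answer: 12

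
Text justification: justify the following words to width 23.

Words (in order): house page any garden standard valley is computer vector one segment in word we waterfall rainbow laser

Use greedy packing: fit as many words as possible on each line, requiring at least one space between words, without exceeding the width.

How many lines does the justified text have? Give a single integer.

Answer: 5

Derivation:
Line 1: ['house', 'page', 'any', 'garden'] (min_width=21, slack=2)
Line 2: ['standard', 'valley', 'is'] (min_width=18, slack=5)
Line 3: ['computer', 'vector', 'one'] (min_width=19, slack=4)
Line 4: ['segment', 'in', 'word', 'we'] (min_width=18, slack=5)
Line 5: ['waterfall', 'rainbow', 'laser'] (min_width=23, slack=0)
Total lines: 5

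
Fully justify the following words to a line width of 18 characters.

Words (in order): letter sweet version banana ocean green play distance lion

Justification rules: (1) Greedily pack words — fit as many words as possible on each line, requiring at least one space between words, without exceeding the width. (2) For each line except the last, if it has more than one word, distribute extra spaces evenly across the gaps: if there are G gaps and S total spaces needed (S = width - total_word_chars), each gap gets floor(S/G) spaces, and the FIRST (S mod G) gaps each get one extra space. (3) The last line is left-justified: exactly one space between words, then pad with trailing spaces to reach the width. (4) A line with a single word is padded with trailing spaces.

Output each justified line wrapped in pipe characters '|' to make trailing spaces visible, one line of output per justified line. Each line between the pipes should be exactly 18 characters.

Line 1: ['letter', 'sweet'] (min_width=12, slack=6)
Line 2: ['version', 'banana'] (min_width=14, slack=4)
Line 3: ['ocean', 'green', 'play'] (min_width=16, slack=2)
Line 4: ['distance', 'lion'] (min_width=13, slack=5)

Answer: |letter       sweet|
|version     banana|
|ocean  green  play|
|distance lion     |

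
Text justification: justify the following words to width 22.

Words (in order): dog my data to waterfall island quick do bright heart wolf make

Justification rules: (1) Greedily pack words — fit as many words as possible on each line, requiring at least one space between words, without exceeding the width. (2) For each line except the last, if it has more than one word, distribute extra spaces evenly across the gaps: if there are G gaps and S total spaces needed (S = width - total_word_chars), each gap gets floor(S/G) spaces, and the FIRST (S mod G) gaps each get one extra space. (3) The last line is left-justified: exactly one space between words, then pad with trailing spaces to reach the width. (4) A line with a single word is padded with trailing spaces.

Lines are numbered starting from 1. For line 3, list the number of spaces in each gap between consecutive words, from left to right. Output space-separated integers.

Answer: 2 2 1

Derivation:
Line 1: ['dog', 'my', 'data', 'to'] (min_width=14, slack=8)
Line 2: ['waterfall', 'island', 'quick'] (min_width=22, slack=0)
Line 3: ['do', 'bright', 'heart', 'wolf'] (min_width=20, slack=2)
Line 4: ['make'] (min_width=4, slack=18)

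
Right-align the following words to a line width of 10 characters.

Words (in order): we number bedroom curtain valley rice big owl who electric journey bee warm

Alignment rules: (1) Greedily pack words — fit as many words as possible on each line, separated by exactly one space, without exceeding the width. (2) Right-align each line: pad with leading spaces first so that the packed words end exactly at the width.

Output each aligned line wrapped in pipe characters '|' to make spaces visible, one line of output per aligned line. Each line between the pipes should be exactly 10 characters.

Line 1: ['we', 'number'] (min_width=9, slack=1)
Line 2: ['bedroom'] (min_width=7, slack=3)
Line 3: ['curtain'] (min_width=7, slack=3)
Line 4: ['valley'] (min_width=6, slack=4)
Line 5: ['rice', 'big'] (min_width=8, slack=2)
Line 6: ['owl', 'who'] (min_width=7, slack=3)
Line 7: ['electric'] (min_width=8, slack=2)
Line 8: ['journey'] (min_width=7, slack=3)
Line 9: ['bee', 'warm'] (min_width=8, slack=2)

Answer: | we number|
|   bedroom|
|   curtain|
|    valley|
|  rice big|
|   owl who|
|  electric|
|   journey|
|  bee warm|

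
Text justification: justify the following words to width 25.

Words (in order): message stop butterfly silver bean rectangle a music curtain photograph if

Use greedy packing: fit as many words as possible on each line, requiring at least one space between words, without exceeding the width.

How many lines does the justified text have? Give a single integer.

Line 1: ['message', 'stop', 'butterfly'] (min_width=22, slack=3)
Line 2: ['silver', 'bean', 'rectangle', 'a'] (min_width=23, slack=2)
Line 3: ['music', 'curtain', 'photograph'] (min_width=24, slack=1)
Line 4: ['if'] (min_width=2, slack=23)
Total lines: 4

Answer: 4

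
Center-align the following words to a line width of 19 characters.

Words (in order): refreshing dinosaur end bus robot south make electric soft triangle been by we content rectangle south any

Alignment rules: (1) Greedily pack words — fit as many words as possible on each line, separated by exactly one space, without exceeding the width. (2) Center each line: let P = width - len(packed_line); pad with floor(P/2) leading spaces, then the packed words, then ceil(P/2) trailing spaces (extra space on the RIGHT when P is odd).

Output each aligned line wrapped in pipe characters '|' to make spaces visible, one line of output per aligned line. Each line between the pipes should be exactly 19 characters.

Line 1: ['refreshing', 'dinosaur'] (min_width=19, slack=0)
Line 2: ['end', 'bus', 'robot', 'south'] (min_width=19, slack=0)
Line 3: ['make', 'electric', 'soft'] (min_width=18, slack=1)
Line 4: ['triangle', 'been', 'by', 'we'] (min_width=19, slack=0)
Line 5: ['content', 'rectangle'] (min_width=17, slack=2)
Line 6: ['south', 'any'] (min_width=9, slack=10)

Answer: |refreshing dinosaur|
|end bus robot south|
|make electric soft |
|triangle been by we|
| content rectangle |
|     south any     |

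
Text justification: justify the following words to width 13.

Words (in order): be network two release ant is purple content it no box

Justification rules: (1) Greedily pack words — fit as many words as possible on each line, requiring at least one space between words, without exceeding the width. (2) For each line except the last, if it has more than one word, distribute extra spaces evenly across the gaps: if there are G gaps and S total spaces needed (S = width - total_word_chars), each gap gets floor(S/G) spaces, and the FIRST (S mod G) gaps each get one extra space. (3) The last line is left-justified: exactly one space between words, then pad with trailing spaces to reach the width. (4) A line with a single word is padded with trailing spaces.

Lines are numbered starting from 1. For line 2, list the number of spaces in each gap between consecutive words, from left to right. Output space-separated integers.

Line 1: ['be', 'network'] (min_width=10, slack=3)
Line 2: ['two', 'release'] (min_width=11, slack=2)
Line 3: ['ant', 'is', 'purple'] (min_width=13, slack=0)
Line 4: ['content', 'it', 'no'] (min_width=13, slack=0)
Line 5: ['box'] (min_width=3, slack=10)

Answer: 3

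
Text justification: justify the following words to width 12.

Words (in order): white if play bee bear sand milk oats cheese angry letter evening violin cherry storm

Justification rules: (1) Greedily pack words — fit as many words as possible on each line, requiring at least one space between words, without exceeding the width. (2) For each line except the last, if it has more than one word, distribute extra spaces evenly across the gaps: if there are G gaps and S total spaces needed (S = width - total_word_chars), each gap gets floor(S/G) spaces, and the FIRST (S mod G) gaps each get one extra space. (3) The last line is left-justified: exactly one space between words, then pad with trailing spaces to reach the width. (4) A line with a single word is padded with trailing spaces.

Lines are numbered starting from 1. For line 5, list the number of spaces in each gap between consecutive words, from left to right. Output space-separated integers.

Line 1: ['white', 'if'] (min_width=8, slack=4)
Line 2: ['play', 'bee'] (min_width=8, slack=4)
Line 3: ['bear', 'sand'] (min_width=9, slack=3)
Line 4: ['milk', 'oats'] (min_width=9, slack=3)
Line 5: ['cheese', 'angry'] (min_width=12, slack=0)
Line 6: ['letter'] (min_width=6, slack=6)
Line 7: ['evening'] (min_width=7, slack=5)
Line 8: ['violin'] (min_width=6, slack=6)
Line 9: ['cherry', 'storm'] (min_width=12, slack=0)

Answer: 1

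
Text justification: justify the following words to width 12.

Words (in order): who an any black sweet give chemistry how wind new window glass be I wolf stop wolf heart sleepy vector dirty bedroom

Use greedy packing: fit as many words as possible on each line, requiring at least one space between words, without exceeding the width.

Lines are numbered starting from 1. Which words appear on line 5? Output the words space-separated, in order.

Line 1: ['who', 'an', 'any'] (min_width=10, slack=2)
Line 2: ['black', 'sweet'] (min_width=11, slack=1)
Line 3: ['give'] (min_width=4, slack=8)
Line 4: ['chemistry'] (min_width=9, slack=3)
Line 5: ['how', 'wind', 'new'] (min_width=12, slack=0)
Line 6: ['window', 'glass'] (min_width=12, slack=0)
Line 7: ['be', 'I', 'wolf'] (min_width=9, slack=3)
Line 8: ['stop', 'wolf'] (min_width=9, slack=3)
Line 9: ['heart', 'sleepy'] (min_width=12, slack=0)
Line 10: ['vector', 'dirty'] (min_width=12, slack=0)
Line 11: ['bedroom'] (min_width=7, slack=5)

Answer: how wind new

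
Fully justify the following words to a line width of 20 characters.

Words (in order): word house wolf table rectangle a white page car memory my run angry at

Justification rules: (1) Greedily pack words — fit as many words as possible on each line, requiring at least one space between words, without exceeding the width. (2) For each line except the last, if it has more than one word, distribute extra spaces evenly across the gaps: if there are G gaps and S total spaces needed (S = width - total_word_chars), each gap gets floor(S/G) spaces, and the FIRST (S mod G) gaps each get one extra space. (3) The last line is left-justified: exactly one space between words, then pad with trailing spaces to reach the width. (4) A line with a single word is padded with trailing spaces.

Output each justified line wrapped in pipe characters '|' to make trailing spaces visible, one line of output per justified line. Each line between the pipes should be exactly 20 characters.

Line 1: ['word', 'house', 'wolf'] (min_width=15, slack=5)
Line 2: ['table', 'rectangle', 'a'] (min_width=17, slack=3)
Line 3: ['white', 'page', 'car'] (min_width=14, slack=6)
Line 4: ['memory', 'my', 'run', 'angry'] (min_width=19, slack=1)
Line 5: ['at'] (min_width=2, slack=18)

Answer: |word    house   wolf|
|table   rectangle  a|
|white    page    car|
|memory  my run angry|
|at                  |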